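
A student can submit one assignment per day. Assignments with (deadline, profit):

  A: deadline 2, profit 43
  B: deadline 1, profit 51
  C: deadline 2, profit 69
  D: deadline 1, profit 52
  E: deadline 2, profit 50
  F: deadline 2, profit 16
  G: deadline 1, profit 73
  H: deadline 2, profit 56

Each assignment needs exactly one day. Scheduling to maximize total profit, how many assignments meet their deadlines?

2

By profit: G(d1,73), C(d2,69), H(d2,56), D(d1,52), B(d1,51), E(d2,50), A(d2,43), F(d2,16)
G→slot 1; C→slot 2; H skipped; D skipped; B skipped; E skipped; A skipped; F skipped.
2 of 8 scheduled.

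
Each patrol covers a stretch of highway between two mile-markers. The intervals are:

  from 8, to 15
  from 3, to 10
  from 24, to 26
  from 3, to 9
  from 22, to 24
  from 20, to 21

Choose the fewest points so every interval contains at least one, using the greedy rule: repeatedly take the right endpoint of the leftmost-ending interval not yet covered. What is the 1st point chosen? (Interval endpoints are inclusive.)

Sort by right endpoint; whenever an interval is uncovered, place a point at its right end.
By right end: [3,9]  [3,10]  [8,15]  [20,21]  [22,24]  [24,26]
[3,9] uncovered → point at 9; [20,21] uncovered → point at 21; [22,24] uncovered → point at 24.
Points: 9, 21, 24 (3 total).

9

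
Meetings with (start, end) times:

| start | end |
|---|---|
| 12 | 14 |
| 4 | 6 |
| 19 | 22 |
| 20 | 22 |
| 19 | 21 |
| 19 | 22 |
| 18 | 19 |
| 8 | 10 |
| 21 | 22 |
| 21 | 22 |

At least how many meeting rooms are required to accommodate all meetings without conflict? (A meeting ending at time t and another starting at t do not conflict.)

5

Events (time:±→running): 4:+→1 6:-→0 8:+→1 10:-→0 12:+→1 14:-→0 18:+→1 19:-→0 19:+→1 19:+→2 19:+→3 20:+→4 21:-→3 21:+→4 21:+→5 … peak 5.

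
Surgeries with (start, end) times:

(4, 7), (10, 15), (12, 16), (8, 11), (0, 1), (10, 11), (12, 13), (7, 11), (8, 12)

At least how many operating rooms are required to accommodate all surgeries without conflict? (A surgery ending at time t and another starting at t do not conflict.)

Count concurrent intervals with a sweep; the peak is the room count.
starts: [0, 4, 7, 8, 8, 10, 10, 12, 12]
ends:   [1, 7, 11, 11, 11, 12, 13, 15, 16]
s0→1 e1→0 s4→1 e7→0 s7→1 s8→2 s8→3 s10→4 s10→5  — peak 5.

5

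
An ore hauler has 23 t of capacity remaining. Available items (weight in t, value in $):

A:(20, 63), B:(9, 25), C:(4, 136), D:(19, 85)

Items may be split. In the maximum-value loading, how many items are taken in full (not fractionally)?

Order: C (136/4=34.00) > D (85/19=4.47) > A (63/20=3.15) > B (25/9=2.78)
Fill: take C (4 @ 136) → take D (19 @ 85); 23/23 used.
2 item(s) taken whole.

2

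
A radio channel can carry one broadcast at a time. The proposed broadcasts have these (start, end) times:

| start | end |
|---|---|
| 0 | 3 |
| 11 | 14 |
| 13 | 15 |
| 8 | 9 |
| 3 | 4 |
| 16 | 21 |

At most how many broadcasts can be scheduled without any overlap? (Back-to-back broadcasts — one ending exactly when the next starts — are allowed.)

5

Greedy by earliest finish: after sorting by end time, pick each interval compatible with the last pick.
Sorted by end: (0,3)  (3,4)  (8,9)  (11,14)  (13,15)  (16,21)
take (0,3); take (3,4); take (8,9); take (11,14); take (16,21).
Selected 5 broadcasts.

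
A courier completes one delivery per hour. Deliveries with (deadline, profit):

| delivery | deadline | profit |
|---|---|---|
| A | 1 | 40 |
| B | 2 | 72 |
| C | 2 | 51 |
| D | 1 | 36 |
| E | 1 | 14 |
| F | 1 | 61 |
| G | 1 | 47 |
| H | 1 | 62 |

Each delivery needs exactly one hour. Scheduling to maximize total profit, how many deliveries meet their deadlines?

2

Take jobs in profit order; each goes to the latest open slot no later than its deadline.
Profit order: B=72 H=62 F=61 C=51 G=47 A=40 D=36 E=14
Assign: B→slot 2, H→slot 1, F skipped, C skipped, G skipped, A skipped, D skipped, E skipped.
Slots: [1:H] [2:B]
2 of 8 scheduled.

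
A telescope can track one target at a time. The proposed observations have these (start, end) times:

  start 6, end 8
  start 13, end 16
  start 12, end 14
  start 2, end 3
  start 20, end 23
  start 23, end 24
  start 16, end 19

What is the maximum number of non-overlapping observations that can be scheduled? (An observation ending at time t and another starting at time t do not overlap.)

Sort by end time and greedily take each interval whose start is ≥ the last chosen end.
Sorted by end: (2,3)  (6,8)  (12,14)  (13,16)  (16,19)  (20,23)  (23,24)
take (2,3); take (6,8); take (12,14); take (16,19); take (20,23); take (23,24).
Selected 6 observations.

6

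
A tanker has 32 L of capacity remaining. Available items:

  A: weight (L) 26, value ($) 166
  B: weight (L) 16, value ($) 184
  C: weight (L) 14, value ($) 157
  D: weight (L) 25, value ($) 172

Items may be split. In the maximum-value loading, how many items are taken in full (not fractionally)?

Ratios (sorted): B 11.50, C 11.21, D 6.88, A 6.38
take B (16 @ 184); take C (14 @ 157); take 2/25 of D → 13.76. Capacity used 32/32.
2 item(s) taken whole; one partial (take 2/25 of D).

2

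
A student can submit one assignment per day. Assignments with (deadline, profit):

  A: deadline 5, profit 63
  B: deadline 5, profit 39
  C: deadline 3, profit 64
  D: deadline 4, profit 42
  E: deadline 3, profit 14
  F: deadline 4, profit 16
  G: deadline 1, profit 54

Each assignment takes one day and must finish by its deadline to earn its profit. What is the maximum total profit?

262

By profit: C(d3,64), A(d5,63), G(d1,54), D(d4,42), B(d5,39), F(d4,16), E(d3,14)
C→slot 3; A→slot 5; G→slot 1; D→slot 4; B→slot 2; F skipped; E skipped.
Profit = 54 + 39 + 64 + 42 + 63 = 262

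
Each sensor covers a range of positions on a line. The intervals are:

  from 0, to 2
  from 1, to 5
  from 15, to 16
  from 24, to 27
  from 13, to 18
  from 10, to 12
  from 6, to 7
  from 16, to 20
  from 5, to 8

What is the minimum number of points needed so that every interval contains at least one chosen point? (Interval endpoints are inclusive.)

Sort by right endpoint; whenever an interval is uncovered, place a point at its right end.
Sorted: [0,2] [1,5] [6,7] [5,8] [10,12] [15,16] [13,18] [16,20] [24,27]
{[0,2],[1,5]} hit by 2; {[6,7],[5,8]} hit by 7; {[10,12]} hit by 12; {[15,16],[13,18],[16,20]} hit by 16; {[24,27]} hit by 27.
Points: 2, 7, 12, 16, 27 (5 total).

5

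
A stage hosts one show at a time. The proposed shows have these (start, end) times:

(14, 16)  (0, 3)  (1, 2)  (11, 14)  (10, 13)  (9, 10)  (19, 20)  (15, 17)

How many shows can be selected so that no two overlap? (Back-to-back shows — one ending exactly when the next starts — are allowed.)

5

By end time: (1,2), (0,3), (9,10), (10,13), (11,14), (14,16), (15,17), (19,20).
Pick (1,2); next start ≥ 2 → (9,10); next start ≥ 10 → (10,13); next start ≥ 13 → (14,16); next start ≥ 16 → (19,20).
Selected 5 shows.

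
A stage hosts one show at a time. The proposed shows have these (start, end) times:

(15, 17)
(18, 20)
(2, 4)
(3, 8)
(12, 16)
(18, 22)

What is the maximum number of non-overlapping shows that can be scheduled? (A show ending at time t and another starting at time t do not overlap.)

3

By end time: (2,4), (3,8), (12,16), (15,17), (18,20), (18,22).
Pick (2,4); next start ≥ 4 → (12,16); next start ≥ 16 → (18,20).
Selected 3 shows.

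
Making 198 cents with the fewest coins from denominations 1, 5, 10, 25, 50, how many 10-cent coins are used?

Use the largest denomination that fits, subtract, and repeat.
198 = 3×50 + 1×25 + 2×10 + 3×1
Count of 10: 2

2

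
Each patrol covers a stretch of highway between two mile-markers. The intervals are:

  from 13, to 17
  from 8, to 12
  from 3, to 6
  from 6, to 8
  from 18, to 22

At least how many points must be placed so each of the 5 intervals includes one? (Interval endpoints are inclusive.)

4

Sorted: [3,6] [6,8] [8,12] [13,17] [18,22]
{[3,6],[6,8]} hit by 6; {[8,12]} hit by 12; {[13,17]} hit by 17; {[18,22]} hit by 22.
Points: 6, 12, 17, 22 (4 total).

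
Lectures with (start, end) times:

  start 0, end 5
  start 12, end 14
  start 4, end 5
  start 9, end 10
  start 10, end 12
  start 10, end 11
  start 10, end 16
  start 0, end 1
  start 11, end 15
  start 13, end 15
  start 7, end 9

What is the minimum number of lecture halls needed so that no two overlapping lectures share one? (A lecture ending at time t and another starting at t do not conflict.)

Count concurrent intervals with a sweep; the peak is the room count.
Events (time:±→running): 0:+→1 0:+→2 1:-→1 4:+→2 5:-→1 5:-→0 7:+→1 9:-→0 9:+→1 10:-→0 10:+→1 10:+→2 10:+→3 11:-→2 11:+→3 12:-→2 12:+→3 13:+→4 … peak 4.

4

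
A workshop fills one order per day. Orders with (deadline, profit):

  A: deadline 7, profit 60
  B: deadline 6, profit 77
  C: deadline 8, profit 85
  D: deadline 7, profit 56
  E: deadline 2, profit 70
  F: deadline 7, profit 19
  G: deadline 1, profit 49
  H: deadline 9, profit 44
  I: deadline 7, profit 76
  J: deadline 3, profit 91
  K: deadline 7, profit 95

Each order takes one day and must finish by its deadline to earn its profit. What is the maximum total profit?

By profit: K(d7,95), J(d3,91), C(d8,85), B(d6,77), I(d7,76), E(d2,70), A(d7,60), D(d7,56), G(d1,49), H(d9,44), F(d7,19)
K→slot 7; J→slot 3; C→slot 8; B→slot 6; I→slot 5; E→slot 2; A→slot 4; D→slot 1; G skipped; H→slot 9; F skipped.
Profit = 56 + 70 + 91 + 60 + 76 + 77 + 95 + 85 + 44 = 654

654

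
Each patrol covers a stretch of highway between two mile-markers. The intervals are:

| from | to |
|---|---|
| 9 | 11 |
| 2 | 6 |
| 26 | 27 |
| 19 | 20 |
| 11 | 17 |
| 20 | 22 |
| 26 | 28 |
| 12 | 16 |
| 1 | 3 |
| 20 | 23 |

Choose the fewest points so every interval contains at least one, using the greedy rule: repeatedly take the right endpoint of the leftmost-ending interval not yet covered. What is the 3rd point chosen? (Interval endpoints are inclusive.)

16

By right end: [1,3]  [2,6]  [9,11]  [12,16]  [11,17]  [19,20]  [20,22]  [20,23]  [26,27]  [26,28]
[1,3] uncovered → point at 3; [9,11] uncovered → point at 11; [12,16] uncovered → point at 16; [19,20] uncovered → point at 20; [26,27] uncovered → point at 27.
Points: 3, 11, 16, 20, 27 (5 total).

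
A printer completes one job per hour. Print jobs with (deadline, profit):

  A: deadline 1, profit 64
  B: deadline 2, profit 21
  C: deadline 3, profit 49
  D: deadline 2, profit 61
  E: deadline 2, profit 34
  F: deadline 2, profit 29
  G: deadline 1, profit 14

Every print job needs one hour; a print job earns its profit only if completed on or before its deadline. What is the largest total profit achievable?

By profit: A(d1,64), D(d2,61), C(d3,49), E(d2,34), F(d2,29), B(d2,21), G(d1,14)
A→slot 1; D→slot 2; C→slot 3; E skipped; F skipped; B skipped; G skipped.
Profit = 64 + 61 + 49 = 174

174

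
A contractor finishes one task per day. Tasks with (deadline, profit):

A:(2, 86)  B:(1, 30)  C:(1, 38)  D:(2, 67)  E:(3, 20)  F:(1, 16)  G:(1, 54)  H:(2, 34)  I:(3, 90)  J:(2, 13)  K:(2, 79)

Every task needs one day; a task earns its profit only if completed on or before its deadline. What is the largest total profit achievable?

255

By profit: I(d3,90), A(d2,86), K(d2,79), D(d2,67), G(d1,54), C(d1,38), H(d2,34), B(d1,30), E(d3,20), F(d1,16), J(d2,13)
I→slot 3; A→slot 2; K→slot 1; D skipped; G skipped; C skipped; H skipped; B skipped; E skipped; F skipped; J skipped.
Profit = 79 + 86 + 90 = 255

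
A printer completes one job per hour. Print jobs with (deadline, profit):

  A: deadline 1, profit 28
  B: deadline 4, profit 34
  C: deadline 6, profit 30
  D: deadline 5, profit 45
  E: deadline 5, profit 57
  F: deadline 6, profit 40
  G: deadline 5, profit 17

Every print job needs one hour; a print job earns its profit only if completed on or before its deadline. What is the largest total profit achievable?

234

Take jobs in profit order; each goes to the latest open slot no later than its deadline.
Profit order: E=57 D=45 F=40 B=34 C=30 A=28 G=17
Assign: E→slot 5, D→slot 4, F→slot 6, B→slot 3, C→slot 2, A→slot 1, G skipped.
Slots: [1:A] [2:C] [3:B] [4:D] [5:E] [6:F]
Profit = 28 + 30 + 34 + 45 + 57 + 40 = 234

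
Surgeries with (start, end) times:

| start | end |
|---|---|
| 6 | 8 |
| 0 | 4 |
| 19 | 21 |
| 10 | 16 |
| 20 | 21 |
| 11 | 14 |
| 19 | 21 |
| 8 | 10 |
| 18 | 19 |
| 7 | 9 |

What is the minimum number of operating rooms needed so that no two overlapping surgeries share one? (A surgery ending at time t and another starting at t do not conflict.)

Count concurrent intervals with a sweep; the peak is the room count.
Events (time:±→running): 0:+→1 4:-→0 6:+→1 7:+→2 8:-→1 8:+→2 9:-→1 10:-→0 10:+→1 11:+→2 14:-→1 16:-→0 18:+→1 19:-→0 19:+→1 19:+→2 20:+→3 … peak 3.

3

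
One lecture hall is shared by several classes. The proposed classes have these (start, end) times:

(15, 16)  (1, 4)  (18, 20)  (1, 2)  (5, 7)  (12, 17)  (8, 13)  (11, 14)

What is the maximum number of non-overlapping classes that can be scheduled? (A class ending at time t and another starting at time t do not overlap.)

5

Sorted by end: (1,2)  (1,4)  (5,7)  (8,13)  (11,14)  (15,16)  (12,17)  (18,20)
take (1,2); take (5,7); take (8,13); take (15,16); take (18,20).
Selected 5 classes.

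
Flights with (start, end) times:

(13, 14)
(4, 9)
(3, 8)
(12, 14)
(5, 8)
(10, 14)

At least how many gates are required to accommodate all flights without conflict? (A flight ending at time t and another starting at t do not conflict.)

3

starts: [3, 4, 5, 10, 12, 13]
ends:   [8, 8, 9, 14, 14, 14]
s3→1 s4→2 s5→3  — peak 3.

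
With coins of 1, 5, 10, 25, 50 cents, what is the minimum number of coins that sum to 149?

149 = 2×50 + 1×25 + 2×10 + 4×1
Total coins = 2 + 1 + 2 + 4 = 9

9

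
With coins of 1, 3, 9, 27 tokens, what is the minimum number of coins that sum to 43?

5

43 − 1×27→16 − 1×9→7 − 2×3→1 − 1×1→0
Total coins = 1 + 1 + 2 + 1 = 5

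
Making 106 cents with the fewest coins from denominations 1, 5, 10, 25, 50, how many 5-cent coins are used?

106 = 2×50 + 1×5 + 1×1
Count of 5: 1

1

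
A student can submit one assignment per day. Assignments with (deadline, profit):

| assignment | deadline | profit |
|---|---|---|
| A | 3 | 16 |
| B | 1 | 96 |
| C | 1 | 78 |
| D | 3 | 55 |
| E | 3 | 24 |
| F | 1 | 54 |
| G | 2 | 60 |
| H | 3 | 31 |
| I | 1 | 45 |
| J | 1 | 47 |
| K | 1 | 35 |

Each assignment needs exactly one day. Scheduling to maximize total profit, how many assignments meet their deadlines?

3

Sort by profit descending; place each in the latest free slot ≤ its deadline.
Profit order: B=96 C=78 G=60 D=55 F=54 J=47 I=45 K=35 H=31 E=24 A=16
Assign: B→slot 1, C skipped, G→slot 2, D→slot 3, F skipped, J skipped, I skipped, K skipped, H skipped, E skipped, A skipped.
Slots: [1:B] [2:G] [3:D]
3 of 11 scheduled.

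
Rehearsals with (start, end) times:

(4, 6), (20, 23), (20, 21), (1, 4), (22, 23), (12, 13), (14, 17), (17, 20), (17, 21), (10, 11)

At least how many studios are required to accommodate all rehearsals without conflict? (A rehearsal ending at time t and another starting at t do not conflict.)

The answer is the maximum number of intervals overlapping at any instant.
Events (time:±→running): 1:+→1 4:-→0 4:+→1 6:-→0 10:+→1 11:-→0 12:+→1 13:-→0 14:+→1 17:-→0 17:+→1 17:+→2 20:-→1 20:+→2 20:+→3 … peak 3.

3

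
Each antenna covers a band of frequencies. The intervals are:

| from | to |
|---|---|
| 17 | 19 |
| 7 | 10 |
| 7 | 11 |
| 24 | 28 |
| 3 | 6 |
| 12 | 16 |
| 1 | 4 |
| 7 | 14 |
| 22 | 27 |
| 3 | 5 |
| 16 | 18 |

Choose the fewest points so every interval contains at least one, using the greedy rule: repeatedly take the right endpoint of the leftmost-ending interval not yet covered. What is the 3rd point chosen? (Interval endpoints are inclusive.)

Process intervals by earliest right end; each time one isn't hit yet, stab at its right endpoint.
Sorted: [1,4] [3,5] [3,6] [7,10] [7,11] [7,14] [12,16] [16,18] [17,19] [22,27] [24,28]
{[1,4],[3,5],[3,6]} hit by 4; {[7,10],[7,11],[7,14]} hit by 10; {[12,16],[16,18]} hit by 16; {[17,19]} hit by 19; {[22,27],[24,28]} hit by 27.
Points: 4, 10, 16, 19, 27 (5 total).

16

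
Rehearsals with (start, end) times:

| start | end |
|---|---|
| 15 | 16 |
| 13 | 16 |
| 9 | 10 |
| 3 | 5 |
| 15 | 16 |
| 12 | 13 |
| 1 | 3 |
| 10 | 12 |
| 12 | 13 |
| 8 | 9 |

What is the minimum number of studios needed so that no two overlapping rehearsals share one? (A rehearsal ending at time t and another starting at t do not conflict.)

3

Count concurrent intervals with a sweep; the peak is the room count.
starts: [1, 3, 8, 9, 10, 12, 12, 13, 15, 15]
ends:   [3, 5, 9, 10, 12, 13, 13, 16, 16, 16]
s1→1 e3→0 s3→1 e5→0 s8→1 e9→0 s9→1 e10→0 s10→1 e12→0 s12→1 s12→2 e13→1 e13→0 s13→1 s15→2 s15→3  — peak 3.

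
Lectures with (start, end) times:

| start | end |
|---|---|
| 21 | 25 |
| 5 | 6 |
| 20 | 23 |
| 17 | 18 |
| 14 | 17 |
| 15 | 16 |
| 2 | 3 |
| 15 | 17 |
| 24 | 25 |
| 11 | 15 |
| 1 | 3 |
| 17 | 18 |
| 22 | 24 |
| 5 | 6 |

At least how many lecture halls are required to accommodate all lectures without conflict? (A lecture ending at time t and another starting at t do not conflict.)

The answer is the maximum number of intervals overlapping at any instant.
starts: [1, 2, 5, 5, 11, 14, 15, 15, 17, 17, 20, 21, 22, 24]
ends:   [3, 3, 6, 6, 15, 16, 17, 17, 18, 18, 23, 24, 25, 25]
s1→1 s2→2 e3→1 e3→0 s5→1 s5→2 e6→1 e6→0 s11→1 s14→2 e15→1 s15→2 s15→3  — peak 3.

3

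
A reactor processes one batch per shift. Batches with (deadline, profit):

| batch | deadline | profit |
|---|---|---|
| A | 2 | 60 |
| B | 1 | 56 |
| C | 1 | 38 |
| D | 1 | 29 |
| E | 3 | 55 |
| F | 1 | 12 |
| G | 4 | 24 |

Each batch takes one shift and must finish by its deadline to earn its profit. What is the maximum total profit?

195

Sort by profit descending; place each in the latest free slot ≤ its deadline.
Profit order: A=60 B=56 E=55 C=38 D=29 G=24 F=12
Assign: A→slot 2, B→slot 1, E→slot 3, C skipped, D skipped, G→slot 4, F skipped.
Slots: [1:B] [2:A] [3:E] [4:G]
Profit = 56 + 60 + 55 + 24 = 195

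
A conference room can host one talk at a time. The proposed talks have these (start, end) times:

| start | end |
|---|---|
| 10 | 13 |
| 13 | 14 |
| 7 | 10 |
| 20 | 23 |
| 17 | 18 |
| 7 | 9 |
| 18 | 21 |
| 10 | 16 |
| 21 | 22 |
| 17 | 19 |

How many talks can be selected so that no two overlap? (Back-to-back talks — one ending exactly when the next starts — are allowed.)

Sort by end time and greedily take each interval whose start is ≥ the last chosen end.
Sorted by end: (7,9)  (7,10)  (10,13)  (13,14)  (10,16)  (17,18)  (17,19)  (18,21)  (21,22)  (20,23)
take (7,9); take (10,13); take (13,14); take (17,18); take (18,21); take (21,22).
Selected 6 talks.

6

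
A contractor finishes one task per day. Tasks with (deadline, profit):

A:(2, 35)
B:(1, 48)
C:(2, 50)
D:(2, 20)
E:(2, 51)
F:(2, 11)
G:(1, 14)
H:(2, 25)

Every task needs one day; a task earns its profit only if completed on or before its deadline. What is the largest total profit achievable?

101

Profit order: E=51 C=50 B=48 A=35 H=25 D=20 G=14 F=11
Assign: E→slot 2, C→slot 1, B skipped, A skipped, H skipped, D skipped, G skipped, F skipped.
Slots: [1:C] [2:E]
Profit = 50 + 51 = 101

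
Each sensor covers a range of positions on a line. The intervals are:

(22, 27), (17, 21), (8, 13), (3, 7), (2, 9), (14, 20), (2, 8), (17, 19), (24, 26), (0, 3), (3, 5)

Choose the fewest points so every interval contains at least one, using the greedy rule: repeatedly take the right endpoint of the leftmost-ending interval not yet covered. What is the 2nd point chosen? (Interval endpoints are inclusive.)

13

Sorted: [0,3] [3,5] [3,7] [2,8] [2,9] [8,13] [17,19] [14,20] [17,21] [24,26] [22,27]
{[0,3],[3,5],[3,7],[2,8],[2,9]} hit by 3; {[8,13]} hit by 13; {[17,19],[14,20],[17,21]} hit by 19; {[24,26],[22,27]} hit by 26.
Points: 3, 13, 19, 26 (4 total).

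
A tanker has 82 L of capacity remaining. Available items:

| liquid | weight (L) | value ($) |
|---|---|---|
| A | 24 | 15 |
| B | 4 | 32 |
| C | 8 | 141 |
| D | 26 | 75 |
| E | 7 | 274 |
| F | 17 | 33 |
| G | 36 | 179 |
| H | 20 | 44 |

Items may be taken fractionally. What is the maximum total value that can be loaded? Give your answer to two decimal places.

Ratios (sorted): E 39.14, C 17.62, B 8.00, G 4.97, D 2.88, H 2.20, F 1.94, A 0.62
take E (7 @ 274); take C (8 @ 141); take B (4 @ 32); take G (36 @ 179); take D (26 @ 75); take 1/20 of H → 2.20. Capacity used 82/82.
Total value = 703.20

703.20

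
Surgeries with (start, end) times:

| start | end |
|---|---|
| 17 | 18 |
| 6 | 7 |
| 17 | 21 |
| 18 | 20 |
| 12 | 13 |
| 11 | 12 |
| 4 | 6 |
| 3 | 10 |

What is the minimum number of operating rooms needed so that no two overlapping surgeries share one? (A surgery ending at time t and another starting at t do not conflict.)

starts: [3, 4, 6, 11, 12, 17, 17, 18]
ends:   [6, 7, 10, 12, 13, 18, 20, 21]
s3→1 s4→2  — peak 2.

2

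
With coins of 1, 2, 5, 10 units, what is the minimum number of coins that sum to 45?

45 − 4×10→5 − 1×5→0
Total coins = 4 + 1 = 5

5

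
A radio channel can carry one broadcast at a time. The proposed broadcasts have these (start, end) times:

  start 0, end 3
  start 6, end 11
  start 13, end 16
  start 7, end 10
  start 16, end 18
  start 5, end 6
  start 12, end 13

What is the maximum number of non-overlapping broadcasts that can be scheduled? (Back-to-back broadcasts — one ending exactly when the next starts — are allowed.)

6

Sorted by end: (0,3)  (5,6)  (7,10)  (6,11)  (12,13)  (13,16)  (16,18)
take (0,3); take (5,6); take (7,10); take (12,13); take (13,16); take (16,18).
Selected 6 broadcasts.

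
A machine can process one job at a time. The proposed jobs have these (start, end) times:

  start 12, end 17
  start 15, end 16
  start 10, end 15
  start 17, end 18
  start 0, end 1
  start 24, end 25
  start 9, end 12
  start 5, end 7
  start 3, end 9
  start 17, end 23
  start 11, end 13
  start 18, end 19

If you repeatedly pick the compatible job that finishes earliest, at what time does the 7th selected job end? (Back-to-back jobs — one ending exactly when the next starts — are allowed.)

25

Sorted by end: (0,1)  (5,7)  (3,9)  (9,12)  (11,13)  (10,15)  (15,16)  (12,17)  (17,18)  (18,19)  (17,23)  (24,25)
take (0,1); take (5,7); take (9,12); skip (10,15); take (15,16); skip (12,17); take (17,18); take (18,19); take (24,25).
Selected: (0,1) (5,7) (9,12) (15,16) (17,18) (18,19) (24,25)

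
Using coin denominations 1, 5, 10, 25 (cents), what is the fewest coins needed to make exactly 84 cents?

84 − 3×25→9 − 1×5→4 − 4×1→0
Total coins = 3 + 1 + 4 = 8

8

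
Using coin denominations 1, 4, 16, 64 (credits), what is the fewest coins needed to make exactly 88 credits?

Use the largest denomination that fits, subtract, and repeat.
88 − 1×64→24 − 1×16→8 − 2×4→0
Total coins = 1 + 1 + 2 = 4

4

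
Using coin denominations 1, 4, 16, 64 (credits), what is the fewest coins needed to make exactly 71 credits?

5

Greedy: take as many of the largest coin as possible, then repeat with the remainder.
71 − 1×64→7 − 1×4→3 − 3×1→0
Total coins = 1 + 1 + 3 = 5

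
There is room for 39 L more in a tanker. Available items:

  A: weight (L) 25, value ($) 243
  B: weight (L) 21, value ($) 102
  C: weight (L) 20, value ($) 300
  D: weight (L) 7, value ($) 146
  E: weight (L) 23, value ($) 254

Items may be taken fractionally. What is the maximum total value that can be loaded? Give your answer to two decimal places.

Sort by value per unit weight and fill in that order.
Ratios (sorted): D 20.86, C 15.00, E 11.04, A 9.72, B 4.86
take D (7 @ 146); take C (20 @ 300); take 12/23 of E → 132.52. Capacity used 39/39.
Total value = 578.52

578.52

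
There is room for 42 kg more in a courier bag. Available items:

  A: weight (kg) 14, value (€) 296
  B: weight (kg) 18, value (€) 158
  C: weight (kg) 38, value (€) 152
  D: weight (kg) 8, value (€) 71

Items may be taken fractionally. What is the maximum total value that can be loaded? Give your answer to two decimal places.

533.00

Sort by value per unit weight and fill in that order.
Order: A (296/14=21.14) > D (71/8=8.88) > B (158/18=8.78) > C (152/38=4.00)
Fill: take A (14 @ 296) → take D (8 @ 71) → take B (18 @ 158) → take 2/38 of C → 8.00; 42/42 used.
Total value = 533.00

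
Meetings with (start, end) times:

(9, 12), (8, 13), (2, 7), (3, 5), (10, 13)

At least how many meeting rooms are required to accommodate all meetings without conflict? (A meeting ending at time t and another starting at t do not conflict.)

Count concurrent intervals with a sweep; the peak is the room count.
starts: [2, 3, 8, 9, 10]
ends:   [5, 7, 12, 13, 13]
s2→1 s3→2 e5→1 e7→0 s8→1 s9→2 s10→3  — peak 3.

3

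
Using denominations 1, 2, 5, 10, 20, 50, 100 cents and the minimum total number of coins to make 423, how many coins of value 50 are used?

423 = 4×100 + 1×20 + 1×2 + 1×1
Count of 50: 0

0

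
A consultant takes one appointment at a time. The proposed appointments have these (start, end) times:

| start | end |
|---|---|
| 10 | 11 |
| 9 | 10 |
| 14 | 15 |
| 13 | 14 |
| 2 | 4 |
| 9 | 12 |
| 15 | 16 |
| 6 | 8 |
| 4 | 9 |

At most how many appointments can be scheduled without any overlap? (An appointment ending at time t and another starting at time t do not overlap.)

Sorted by end: (2,4)  (6,8)  (4,9)  (9,10)  (10,11)  (9,12)  (13,14)  (14,15)  (15,16)
take (2,4); take (6,8); take (9,10); take (10,11); take (13,14); take (14,15); take (15,16).
Selected 7 appointments.

7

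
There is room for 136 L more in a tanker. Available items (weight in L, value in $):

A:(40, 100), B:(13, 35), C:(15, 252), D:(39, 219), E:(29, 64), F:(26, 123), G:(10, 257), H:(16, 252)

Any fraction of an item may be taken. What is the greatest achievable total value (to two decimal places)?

1180.50

Ratios (sorted): G 25.70, C 16.80, H 15.75, D 5.62, F 4.73, B 2.69, A 2.50, E 2.21
take G (10 @ 257); take C (15 @ 252); take H (16 @ 252); take D (39 @ 219); take F (26 @ 123); take B (13 @ 35); take 17/40 of A → 42.50. Capacity used 136/136.
Total value = 1180.50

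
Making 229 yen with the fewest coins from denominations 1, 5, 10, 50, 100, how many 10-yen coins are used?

Use the largest denomination that fits, subtract, and repeat.
229 − 2×100→29 − 2×10→9 − 1×5→4 − 4×1→0
Count of 10: 2

2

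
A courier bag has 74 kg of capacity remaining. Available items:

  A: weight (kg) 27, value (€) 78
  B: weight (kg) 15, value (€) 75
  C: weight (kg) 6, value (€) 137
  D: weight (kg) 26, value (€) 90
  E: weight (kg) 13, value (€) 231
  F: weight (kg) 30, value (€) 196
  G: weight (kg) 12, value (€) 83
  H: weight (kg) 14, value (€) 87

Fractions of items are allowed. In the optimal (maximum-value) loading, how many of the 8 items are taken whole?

4

Order: C (137/6=22.83) > E (231/13=17.77) > G (83/12=6.92) > F (196/30=6.53) > H (87/14=6.21) > B (75/15=5.00) > D (90/26=3.46) > A (78/27=2.89)
Fill: take C (6 @ 137) → take E (13 @ 231) → take G (12 @ 83) → take F (30 @ 196) → take 13/14 of H → 80.79; 74/74 used.
4 item(s) taken whole; one partial (take 13/14 of H).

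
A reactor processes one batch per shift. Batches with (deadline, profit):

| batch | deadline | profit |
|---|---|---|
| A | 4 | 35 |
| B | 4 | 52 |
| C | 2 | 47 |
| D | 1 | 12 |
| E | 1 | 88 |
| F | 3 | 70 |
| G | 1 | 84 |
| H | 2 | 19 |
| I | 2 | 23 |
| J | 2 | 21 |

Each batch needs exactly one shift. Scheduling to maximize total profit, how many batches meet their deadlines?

Profit order: E=88 G=84 F=70 B=52 C=47 A=35 I=23 J=21 H=19 D=12
Assign: E→slot 1, G skipped, F→slot 3, B→slot 4, C→slot 2, A skipped, I skipped, J skipped, H skipped, D skipped.
Slots: [1:E] [2:C] [3:F] [4:B]
4 of 10 scheduled.

4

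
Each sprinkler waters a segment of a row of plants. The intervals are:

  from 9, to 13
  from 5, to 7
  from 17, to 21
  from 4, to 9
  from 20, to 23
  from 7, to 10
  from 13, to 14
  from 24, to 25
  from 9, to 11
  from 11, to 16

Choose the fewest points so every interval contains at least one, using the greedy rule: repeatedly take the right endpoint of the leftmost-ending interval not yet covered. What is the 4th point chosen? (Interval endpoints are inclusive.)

Sorted: [5,7] [4,9] [7,10] [9,11] [9,13] [13,14] [11,16] [17,21] [20,23] [24,25]
{[5,7],[4,9],[7,10]} hit by 7; {[9,11],[9,13]} hit by 11; {[13,14],[11,16]} hit by 14; {[17,21],[20,23]} hit by 21; {[24,25]} hit by 25.
Points: 7, 11, 14, 21, 25 (5 total).

21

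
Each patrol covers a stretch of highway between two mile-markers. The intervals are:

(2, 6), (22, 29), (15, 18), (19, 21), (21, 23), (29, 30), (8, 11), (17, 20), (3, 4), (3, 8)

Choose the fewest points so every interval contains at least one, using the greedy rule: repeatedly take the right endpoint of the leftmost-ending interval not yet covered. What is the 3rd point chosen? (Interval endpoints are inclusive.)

18

Process intervals by earliest right end; each time one isn't hit yet, stab at its right endpoint.
Sorted: [3,4] [2,6] [3,8] [8,11] [15,18] [17,20] [19,21] [21,23] [22,29] [29,30]
{[3,4],[2,6],[3,8]} hit by 4; {[8,11]} hit by 11; {[15,18],[17,20]} hit by 18; {[19,21],[21,23]} hit by 21; {[22,29],[29,30]} hit by 29.
Points: 4, 11, 18, 21, 29 (5 total).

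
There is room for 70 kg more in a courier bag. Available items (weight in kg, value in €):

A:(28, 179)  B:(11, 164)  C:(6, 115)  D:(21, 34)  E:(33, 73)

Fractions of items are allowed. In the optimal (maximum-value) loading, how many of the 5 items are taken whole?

3

Sort by value per unit weight and fill in that order.
Ratios (sorted): C 19.17, B 14.91, A 6.39, E 2.21, D 1.62
take C (6 @ 115); take B (11 @ 164); take A (28 @ 179); take 25/33 of E → 55.30. Capacity used 70/70.
3 item(s) taken whole; one partial (take 25/33 of E).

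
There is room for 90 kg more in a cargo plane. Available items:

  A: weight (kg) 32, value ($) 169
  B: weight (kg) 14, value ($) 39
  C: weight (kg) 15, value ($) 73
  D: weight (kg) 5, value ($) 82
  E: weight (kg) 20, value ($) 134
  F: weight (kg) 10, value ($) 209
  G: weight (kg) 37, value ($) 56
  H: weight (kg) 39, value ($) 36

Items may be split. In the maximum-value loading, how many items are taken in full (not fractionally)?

Order: F (209/10=20.90) > D (82/5=16.40) > E (134/20=6.70) > A (169/32=5.28) > C (73/15=4.87) > B (39/14=2.79) > G (56/37=1.51) > H (36/39=0.92)
Fill: take F (10 @ 209) → take D (5 @ 82) → take E (20 @ 134) → take A (32 @ 169) → take C (15 @ 73) → take 8/14 of B → 22.29; 90/90 used.
5 item(s) taken whole; one partial (take 8/14 of B).

5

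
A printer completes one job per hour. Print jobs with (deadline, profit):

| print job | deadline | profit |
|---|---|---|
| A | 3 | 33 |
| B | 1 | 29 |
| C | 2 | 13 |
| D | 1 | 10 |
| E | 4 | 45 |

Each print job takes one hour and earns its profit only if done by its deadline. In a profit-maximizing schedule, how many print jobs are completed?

4

Profit order: E=45 A=33 B=29 C=13 D=10
Assign: E→slot 4, A→slot 3, B→slot 1, C→slot 2, D skipped.
Slots: [1:B] [2:C] [3:A] [4:E]
4 of 5 scheduled.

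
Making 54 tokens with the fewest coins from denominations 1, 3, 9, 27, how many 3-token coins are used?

Greedy: take as many of the largest coin as possible, then repeat with the remainder.
54 − 2×27→0
Count of 3: 0

0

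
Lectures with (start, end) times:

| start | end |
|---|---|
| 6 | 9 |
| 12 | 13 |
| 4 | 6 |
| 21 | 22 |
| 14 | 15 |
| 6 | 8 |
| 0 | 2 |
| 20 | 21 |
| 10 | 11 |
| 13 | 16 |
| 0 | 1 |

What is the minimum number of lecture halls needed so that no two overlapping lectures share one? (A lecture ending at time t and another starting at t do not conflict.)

2

Count concurrent intervals with a sweep; the peak is the room count.
starts: [0, 0, 4, 6, 6, 10, 12, 13, 14, 20, 21]
ends:   [1, 2, 6, 8, 9, 11, 13, 15, 16, 21, 22]
s0→1 s0→2  — peak 2.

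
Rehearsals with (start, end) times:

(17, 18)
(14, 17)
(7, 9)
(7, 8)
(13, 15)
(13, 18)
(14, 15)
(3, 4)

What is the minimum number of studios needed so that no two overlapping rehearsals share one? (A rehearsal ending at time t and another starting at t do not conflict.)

4

Count concurrent intervals with a sweep; the peak is the room count.
Events (time:±→running): 3:+→1 4:-→0 7:+→1 7:+→2 8:-→1 9:-→0 13:+→1 13:+→2 14:+→3 14:+→4 … peak 4.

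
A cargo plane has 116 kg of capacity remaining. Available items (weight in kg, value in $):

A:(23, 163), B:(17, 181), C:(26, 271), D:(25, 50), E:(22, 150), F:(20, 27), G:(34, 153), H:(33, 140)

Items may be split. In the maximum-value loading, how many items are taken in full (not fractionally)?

4

Order: B (181/17=10.65) > C (271/26=10.42) > A (163/23=7.09) > E (150/22=6.82) > G (153/34=4.50) > H (140/33=4.24) > D (50/25=2.00) > F (27/20=1.35)
Fill: take B (17 @ 181) → take C (26 @ 271) → take A (23 @ 163) → take E (22 @ 150) → take 28/34 of G → 126.00; 116/116 used.
4 item(s) taken whole; one partial (take 28/34 of G).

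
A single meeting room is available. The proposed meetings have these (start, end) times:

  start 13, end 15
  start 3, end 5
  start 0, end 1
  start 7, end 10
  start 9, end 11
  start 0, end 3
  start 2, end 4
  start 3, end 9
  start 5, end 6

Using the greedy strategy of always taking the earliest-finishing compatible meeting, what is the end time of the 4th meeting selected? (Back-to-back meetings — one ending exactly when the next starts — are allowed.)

10

Order by finish time; keep every interval that doesn't clash with the previous kept one.
By end time: (0,1), (0,3), (2,4), (3,5), (5,6), (3,9), (7,10), (9,11), (13,15).
Pick (0,1); next start ≥ 1 → (2,4); next start ≥ 4 → (5,6); next start ≥ 6 → (7,10); next start ≥ 10 → (13,15).
Selected: (0,1) (2,4) (5,6) (7,10) (13,15)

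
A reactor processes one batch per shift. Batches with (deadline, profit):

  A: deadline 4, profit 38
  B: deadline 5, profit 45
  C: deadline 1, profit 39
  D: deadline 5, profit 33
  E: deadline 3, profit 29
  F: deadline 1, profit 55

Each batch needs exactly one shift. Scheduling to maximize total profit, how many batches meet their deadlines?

5

Take jobs in profit order; each goes to the latest open slot no later than its deadline.
By profit: F(d1,55), B(d5,45), C(d1,39), A(d4,38), D(d5,33), E(d3,29)
F→slot 1; B→slot 5; C skipped; A→slot 4; D→slot 3; E→slot 2.
5 of 6 scheduled.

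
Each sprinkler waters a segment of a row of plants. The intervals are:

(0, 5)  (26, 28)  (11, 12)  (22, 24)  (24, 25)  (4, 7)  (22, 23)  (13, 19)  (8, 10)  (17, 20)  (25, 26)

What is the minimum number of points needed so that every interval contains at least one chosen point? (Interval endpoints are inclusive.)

Process intervals by earliest right end; each time one isn't hit yet, stab at its right endpoint.
By right end: [0,5]  [4,7]  [8,10]  [11,12]  [13,19]  [17,20]  [22,23]  [22,24]  [24,25]  [25,26]  [26,28]
[0,5] uncovered → point at 5; [8,10] uncovered → point at 10; [11,12] uncovered → point at 12; [13,19] uncovered → point at 19; [22,23] uncovered → point at 23; [24,25] uncovered → point at 25; [26,28] uncovered → point at 28.
Points: 5, 10, 12, 19, 23, 25, 28 (7 total).

7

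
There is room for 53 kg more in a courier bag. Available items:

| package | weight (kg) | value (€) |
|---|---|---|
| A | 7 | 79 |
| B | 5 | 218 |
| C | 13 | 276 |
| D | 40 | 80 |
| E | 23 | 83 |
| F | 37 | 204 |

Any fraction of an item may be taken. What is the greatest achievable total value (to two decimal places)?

Ratios (sorted): B 43.60, C 21.23, A 11.29, F 5.51, E 3.61, D 2.00
take B (5 @ 218); take C (13 @ 276); take A (7 @ 79); take 28/37 of F → 154.38. Capacity used 53/53.
Total value = 727.38

727.38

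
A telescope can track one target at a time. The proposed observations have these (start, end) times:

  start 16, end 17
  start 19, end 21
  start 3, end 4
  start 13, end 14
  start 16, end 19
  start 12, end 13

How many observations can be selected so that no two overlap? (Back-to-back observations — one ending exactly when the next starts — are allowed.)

5

By end time: (3,4), (12,13), (13,14), (16,17), (16,19), (19,21).
Pick (3,4); next start ≥ 4 → (12,13); next start ≥ 13 → (13,14); next start ≥ 14 → (16,17); next start ≥ 17 → (19,21).
Selected 5 observations.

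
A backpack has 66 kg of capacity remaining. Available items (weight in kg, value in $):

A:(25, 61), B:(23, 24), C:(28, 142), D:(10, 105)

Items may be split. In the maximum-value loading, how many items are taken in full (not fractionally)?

3

Sort by value per unit weight and fill in that order.
Order: D (105/10=10.50) > C (142/28=5.07) > A (61/25=2.44) > B (24/23=1.04)
Fill: take D (10 @ 105) → take C (28 @ 142) → take A (25 @ 61) → take 3/23 of B → 3.13; 66/66 used.
3 item(s) taken whole; one partial (take 3/23 of B).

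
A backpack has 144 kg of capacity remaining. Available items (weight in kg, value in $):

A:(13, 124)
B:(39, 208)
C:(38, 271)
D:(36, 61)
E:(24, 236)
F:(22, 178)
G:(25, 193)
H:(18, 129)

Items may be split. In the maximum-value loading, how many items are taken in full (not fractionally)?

Order: E (236/24=9.83) > A (124/13=9.54) > F (178/22=8.09) > G (193/25=7.72) > H (129/18=7.17) > C (271/38=7.13) > B (208/39=5.33) > D (61/36=1.69)
Fill: take E (24 @ 236) → take A (13 @ 124) → take F (22 @ 178) → take G (25 @ 193) → take H (18 @ 129) → take C (38 @ 271) → take 4/39 of B → 21.33; 144/144 used.
6 item(s) taken whole; one partial (take 4/39 of B).

6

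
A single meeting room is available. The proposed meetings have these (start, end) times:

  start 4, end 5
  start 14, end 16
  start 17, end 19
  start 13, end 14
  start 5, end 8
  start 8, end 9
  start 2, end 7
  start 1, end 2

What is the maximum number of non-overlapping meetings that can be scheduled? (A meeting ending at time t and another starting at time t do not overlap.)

By end time: (1,2), (4,5), (2,7), (5,8), (8,9), (13,14), (14,16), (17,19).
Pick (1,2); next start ≥ 2 → (4,5); next start ≥ 5 → (5,8); next start ≥ 8 → (8,9); next start ≥ 9 → (13,14); next start ≥ 14 → (14,16); next start ≥ 16 → (17,19).
Selected 7 meetings.

7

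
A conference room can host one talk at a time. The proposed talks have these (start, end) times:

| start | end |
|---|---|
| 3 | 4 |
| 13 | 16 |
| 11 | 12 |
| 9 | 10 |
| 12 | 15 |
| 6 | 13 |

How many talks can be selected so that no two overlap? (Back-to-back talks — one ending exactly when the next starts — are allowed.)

4

Sort by end time and greedily take each interval whose start is ≥ the last chosen end.
By end time: (3,4), (9,10), (11,12), (6,13), (12,15), (13,16).
Pick (3,4); next start ≥ 4 → (9,10); next start ≥ 10 → (11,12); next start ≥ 12 → (12,15).
Selected 4 talks.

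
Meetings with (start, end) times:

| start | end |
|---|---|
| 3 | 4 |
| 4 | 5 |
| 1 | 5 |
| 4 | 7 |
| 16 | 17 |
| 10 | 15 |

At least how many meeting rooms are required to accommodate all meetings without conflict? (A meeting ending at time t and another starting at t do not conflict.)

3

Events (time:±→running): 1:+→1 3:+→2 4:-→1 4:+→2 4:+→3 … peak 3.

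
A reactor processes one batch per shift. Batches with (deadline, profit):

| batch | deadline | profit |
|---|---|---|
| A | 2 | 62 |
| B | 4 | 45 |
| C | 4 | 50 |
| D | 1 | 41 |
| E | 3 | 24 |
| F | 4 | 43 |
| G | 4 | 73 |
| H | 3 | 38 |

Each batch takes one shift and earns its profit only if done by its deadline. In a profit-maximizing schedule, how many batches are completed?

4

By profit: G(d4,73), A(d2,62), C(d4,50), B(d4,45), F(d4,43), D(d1,41), H(d3,38), E(d3,24)
G→slot 4; A→slot 2; C→slot 3; B→slot 1; F skipped; D skipped; H skipped; E skipped.
4 of 8 scheduled.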